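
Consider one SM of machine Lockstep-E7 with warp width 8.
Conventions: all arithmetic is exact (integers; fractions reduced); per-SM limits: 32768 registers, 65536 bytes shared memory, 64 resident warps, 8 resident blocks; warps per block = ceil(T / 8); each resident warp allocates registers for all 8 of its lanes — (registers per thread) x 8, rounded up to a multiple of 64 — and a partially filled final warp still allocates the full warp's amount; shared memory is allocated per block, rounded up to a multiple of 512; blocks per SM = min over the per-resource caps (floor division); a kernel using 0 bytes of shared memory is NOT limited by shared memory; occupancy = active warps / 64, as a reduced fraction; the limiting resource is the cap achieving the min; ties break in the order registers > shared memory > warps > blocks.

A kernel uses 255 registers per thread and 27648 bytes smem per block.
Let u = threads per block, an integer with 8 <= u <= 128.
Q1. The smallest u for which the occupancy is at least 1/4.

Answer: u = 57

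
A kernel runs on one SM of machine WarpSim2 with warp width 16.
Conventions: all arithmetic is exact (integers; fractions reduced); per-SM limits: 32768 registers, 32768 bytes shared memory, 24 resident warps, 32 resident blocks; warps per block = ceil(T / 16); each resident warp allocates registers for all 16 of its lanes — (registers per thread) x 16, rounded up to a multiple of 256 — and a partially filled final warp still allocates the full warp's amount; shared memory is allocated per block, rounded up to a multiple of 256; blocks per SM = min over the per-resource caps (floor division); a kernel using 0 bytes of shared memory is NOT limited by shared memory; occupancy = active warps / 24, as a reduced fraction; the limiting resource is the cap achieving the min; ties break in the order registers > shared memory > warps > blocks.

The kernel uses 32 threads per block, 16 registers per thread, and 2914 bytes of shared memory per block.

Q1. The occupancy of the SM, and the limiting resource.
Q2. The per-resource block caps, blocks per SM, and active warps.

Answer: occupancy 5/6, limited by shared memory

registers: 64 blocks
shared memory: 10 blocks
warps: 12 blocks
blocks: 32 blocks

Answer: 10 blocks, 20 active warps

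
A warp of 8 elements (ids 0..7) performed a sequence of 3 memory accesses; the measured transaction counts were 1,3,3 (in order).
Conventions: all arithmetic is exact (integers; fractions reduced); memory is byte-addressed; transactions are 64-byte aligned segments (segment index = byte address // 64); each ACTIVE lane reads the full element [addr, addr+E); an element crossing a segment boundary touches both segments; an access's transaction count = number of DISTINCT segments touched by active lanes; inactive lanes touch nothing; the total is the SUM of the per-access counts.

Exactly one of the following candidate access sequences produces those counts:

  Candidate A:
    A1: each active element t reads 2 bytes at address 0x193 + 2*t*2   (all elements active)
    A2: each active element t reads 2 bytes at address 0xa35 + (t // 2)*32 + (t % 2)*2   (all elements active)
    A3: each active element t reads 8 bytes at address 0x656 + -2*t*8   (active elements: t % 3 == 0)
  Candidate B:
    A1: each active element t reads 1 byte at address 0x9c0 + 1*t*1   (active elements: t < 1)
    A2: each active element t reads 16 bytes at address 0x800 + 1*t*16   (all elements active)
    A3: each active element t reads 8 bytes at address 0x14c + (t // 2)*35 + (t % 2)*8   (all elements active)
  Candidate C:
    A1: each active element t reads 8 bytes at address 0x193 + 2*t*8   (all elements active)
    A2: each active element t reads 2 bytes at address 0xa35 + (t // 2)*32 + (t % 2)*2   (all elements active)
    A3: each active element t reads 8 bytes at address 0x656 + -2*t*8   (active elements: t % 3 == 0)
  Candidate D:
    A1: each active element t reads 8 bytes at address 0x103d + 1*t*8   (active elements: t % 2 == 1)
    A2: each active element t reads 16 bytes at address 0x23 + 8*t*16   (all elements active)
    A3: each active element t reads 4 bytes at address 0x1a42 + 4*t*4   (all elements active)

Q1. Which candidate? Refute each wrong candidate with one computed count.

B: A2 gives 2 transactions, not 3
C: A1 gives 3 transactions, not 1
D: A2 gives 8 transactions, not 3
A: all counts match (1,3,3)

Answer: A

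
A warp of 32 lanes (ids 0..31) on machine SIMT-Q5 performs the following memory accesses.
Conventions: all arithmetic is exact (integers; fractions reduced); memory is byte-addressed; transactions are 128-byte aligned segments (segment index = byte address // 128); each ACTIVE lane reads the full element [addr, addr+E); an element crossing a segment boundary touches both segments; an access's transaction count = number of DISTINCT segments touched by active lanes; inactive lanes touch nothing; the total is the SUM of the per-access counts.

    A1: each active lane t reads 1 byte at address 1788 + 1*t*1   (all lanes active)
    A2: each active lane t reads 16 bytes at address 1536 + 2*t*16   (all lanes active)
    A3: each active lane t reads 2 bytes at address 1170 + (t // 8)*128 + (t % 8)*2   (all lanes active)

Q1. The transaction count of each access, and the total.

A1: 2 transactions
A2: 8 transactions
A3: 4 transactions

Answer: 2,8,4; total 14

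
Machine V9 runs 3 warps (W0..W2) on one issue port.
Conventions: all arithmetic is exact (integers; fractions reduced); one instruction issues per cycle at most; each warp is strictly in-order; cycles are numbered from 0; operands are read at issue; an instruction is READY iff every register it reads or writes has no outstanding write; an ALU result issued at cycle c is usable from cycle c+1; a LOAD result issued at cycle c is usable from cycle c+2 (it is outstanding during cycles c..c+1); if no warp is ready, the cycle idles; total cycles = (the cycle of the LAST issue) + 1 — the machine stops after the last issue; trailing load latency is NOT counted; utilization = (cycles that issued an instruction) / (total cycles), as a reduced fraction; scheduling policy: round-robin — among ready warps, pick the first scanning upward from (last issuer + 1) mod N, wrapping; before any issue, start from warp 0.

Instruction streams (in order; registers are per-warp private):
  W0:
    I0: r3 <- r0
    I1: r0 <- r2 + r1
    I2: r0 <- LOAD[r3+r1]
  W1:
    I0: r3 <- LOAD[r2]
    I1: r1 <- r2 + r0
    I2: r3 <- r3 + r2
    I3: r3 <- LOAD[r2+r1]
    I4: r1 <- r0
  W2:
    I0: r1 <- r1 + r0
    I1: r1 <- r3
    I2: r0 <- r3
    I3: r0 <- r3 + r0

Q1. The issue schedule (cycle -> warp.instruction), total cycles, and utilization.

cycle 0: W0.I0
cycle 1: W1.I0
cycle 2: W2.I0
cycle 3: W0.I1
cycle 4: W1.I1
cycle 5: W2.I1
cycle 6: W0.I2
cycle 7: W1.I2
cycle 8: W2.I2
cycle 9: W1.I3
cycle 10: W2.I3
cycle 11: W1.I4

Answer: 12 cycles, utilization 1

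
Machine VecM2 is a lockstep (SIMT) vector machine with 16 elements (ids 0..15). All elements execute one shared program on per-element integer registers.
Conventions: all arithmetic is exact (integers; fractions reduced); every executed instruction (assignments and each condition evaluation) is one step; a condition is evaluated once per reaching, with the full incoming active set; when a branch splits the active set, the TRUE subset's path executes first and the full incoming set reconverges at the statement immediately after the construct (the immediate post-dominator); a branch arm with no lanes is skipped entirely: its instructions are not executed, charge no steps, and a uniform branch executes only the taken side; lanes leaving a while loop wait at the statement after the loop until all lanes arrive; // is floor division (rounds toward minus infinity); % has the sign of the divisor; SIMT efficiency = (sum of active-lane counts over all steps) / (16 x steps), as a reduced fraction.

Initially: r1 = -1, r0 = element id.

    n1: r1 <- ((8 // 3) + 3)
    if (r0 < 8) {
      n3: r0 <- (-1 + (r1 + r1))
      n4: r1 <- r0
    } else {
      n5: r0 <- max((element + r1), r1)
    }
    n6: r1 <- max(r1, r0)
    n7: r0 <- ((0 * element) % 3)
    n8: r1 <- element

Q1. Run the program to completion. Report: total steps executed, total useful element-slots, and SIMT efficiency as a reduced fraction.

Answer: 8 steps, 104 useful, 13/16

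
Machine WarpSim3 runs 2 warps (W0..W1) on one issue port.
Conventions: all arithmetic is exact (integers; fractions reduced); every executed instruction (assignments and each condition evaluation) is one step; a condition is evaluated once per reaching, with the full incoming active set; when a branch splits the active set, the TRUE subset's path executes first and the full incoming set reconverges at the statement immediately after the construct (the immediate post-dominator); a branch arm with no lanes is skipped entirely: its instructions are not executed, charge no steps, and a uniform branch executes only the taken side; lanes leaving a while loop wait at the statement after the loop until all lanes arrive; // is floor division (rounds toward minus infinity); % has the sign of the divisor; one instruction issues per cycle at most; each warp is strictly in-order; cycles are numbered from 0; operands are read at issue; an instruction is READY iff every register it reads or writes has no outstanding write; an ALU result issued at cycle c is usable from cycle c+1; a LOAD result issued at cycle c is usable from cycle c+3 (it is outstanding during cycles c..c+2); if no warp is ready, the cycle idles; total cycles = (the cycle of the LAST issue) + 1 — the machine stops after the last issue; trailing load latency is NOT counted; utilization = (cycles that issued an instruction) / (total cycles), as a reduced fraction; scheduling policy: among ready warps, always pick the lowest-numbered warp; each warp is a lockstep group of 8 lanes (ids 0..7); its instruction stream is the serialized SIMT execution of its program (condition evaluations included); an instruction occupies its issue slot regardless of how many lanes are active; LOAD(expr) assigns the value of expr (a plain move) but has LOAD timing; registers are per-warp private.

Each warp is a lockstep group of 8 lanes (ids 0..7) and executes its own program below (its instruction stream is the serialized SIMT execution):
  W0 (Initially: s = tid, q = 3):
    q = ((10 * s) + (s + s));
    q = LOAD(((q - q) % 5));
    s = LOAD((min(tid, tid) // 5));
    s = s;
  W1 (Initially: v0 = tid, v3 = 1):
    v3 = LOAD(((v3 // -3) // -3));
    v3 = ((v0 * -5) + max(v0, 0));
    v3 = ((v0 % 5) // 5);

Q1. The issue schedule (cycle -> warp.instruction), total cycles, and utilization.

cycle 0: W0.I0
cycle 1: W0.I1
cycle 2: W0.I2
cycle 3: W1.I0
cycle 4: idle
cycle 5: W0.I3
cycle 6: W1.I1
cycle 7: W1.I2

Answer: 8 cycles, utilization 7/8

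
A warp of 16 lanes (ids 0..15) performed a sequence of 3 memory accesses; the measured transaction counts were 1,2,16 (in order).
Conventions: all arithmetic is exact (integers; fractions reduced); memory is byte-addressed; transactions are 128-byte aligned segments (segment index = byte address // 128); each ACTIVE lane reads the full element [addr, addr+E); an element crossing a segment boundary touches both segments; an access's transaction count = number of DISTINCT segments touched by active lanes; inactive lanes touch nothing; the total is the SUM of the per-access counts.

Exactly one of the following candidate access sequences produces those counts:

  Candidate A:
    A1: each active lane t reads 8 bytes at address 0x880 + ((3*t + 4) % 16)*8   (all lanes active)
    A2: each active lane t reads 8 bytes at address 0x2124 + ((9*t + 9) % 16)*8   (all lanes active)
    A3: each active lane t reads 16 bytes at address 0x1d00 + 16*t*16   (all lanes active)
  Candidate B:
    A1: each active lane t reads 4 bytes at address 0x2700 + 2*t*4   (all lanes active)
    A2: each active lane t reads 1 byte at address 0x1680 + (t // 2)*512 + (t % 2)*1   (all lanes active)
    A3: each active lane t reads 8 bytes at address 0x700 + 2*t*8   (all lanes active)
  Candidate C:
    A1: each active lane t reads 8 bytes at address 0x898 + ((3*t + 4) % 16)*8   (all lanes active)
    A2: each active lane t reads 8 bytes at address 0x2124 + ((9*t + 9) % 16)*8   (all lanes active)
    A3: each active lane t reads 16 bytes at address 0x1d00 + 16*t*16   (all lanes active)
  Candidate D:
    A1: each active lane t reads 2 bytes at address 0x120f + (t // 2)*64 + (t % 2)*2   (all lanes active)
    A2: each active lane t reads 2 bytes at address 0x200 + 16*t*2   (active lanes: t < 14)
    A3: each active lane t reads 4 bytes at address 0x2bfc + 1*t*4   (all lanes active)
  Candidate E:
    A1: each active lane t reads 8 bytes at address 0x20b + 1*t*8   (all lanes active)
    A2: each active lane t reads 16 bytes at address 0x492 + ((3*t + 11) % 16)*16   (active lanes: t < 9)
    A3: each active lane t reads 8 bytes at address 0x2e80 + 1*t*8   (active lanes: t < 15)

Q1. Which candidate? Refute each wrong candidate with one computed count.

B: A2 gives 8 transactions, not 2
C: A1 gives 2 transactions, not 1
D: A1 gives 4 transactions, not 1
E: A1 gives 2 transactions, not 1
A: all counts match (1,2,16)

Answer: A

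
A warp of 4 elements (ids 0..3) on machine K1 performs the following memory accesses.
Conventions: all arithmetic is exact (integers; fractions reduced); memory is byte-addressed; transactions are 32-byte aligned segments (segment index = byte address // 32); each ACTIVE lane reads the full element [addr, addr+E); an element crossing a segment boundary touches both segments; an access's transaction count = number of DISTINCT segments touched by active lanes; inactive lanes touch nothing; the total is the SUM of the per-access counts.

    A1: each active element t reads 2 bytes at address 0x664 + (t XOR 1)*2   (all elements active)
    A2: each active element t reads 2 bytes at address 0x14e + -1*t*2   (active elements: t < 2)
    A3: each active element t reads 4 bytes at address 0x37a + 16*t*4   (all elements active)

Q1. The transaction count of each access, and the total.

A1: 1 transaction
A2: 1 transaction
A3: 4 transactions

Answer: 1,1,4; total 6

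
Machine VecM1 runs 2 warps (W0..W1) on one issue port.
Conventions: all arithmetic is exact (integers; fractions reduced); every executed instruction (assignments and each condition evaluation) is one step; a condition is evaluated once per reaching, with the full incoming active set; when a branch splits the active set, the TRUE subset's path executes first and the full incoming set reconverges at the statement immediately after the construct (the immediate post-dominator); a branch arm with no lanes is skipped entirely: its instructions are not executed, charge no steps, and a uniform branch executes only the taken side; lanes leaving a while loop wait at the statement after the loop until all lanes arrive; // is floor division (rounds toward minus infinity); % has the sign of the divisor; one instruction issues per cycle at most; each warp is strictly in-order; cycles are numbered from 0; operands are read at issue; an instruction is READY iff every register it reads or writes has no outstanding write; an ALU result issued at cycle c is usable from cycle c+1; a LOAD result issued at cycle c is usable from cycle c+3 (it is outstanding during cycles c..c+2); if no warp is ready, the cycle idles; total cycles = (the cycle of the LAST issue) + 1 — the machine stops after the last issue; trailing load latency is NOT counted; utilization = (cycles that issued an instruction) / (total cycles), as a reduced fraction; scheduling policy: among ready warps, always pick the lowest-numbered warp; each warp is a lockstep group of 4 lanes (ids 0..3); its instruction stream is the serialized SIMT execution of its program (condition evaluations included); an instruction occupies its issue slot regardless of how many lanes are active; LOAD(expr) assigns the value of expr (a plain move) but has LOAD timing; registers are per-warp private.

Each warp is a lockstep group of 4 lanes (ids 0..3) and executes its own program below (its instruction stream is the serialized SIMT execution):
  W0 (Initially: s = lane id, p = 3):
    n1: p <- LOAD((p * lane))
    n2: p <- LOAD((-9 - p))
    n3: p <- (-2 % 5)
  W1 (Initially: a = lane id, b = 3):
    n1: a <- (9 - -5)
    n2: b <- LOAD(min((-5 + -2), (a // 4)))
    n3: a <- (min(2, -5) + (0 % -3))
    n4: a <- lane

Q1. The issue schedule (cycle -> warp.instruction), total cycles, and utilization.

cycle 0: W0.I0
cycle 1: W1.I0
cycle 2: W1.I1
cycle 3: W0.I1
cycle 4: W1.I2
cycle 5: W1.I3
cycle 6: W0.I2

Answer: 7 cycles, utilization 1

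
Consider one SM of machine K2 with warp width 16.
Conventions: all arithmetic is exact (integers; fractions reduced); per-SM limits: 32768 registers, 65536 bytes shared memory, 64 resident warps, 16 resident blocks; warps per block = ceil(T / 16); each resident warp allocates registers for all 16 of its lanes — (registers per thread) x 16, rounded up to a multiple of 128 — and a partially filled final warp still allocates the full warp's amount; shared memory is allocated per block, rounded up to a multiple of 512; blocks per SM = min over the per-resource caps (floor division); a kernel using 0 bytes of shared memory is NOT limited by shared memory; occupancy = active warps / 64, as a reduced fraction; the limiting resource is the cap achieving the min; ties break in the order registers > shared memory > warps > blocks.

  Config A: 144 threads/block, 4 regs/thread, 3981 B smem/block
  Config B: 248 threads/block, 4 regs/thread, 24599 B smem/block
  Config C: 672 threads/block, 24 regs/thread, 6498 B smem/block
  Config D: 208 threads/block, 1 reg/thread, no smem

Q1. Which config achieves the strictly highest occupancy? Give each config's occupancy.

occupancies: A 63/64, B 1/2, C 21/32, D 13/16

Answer: A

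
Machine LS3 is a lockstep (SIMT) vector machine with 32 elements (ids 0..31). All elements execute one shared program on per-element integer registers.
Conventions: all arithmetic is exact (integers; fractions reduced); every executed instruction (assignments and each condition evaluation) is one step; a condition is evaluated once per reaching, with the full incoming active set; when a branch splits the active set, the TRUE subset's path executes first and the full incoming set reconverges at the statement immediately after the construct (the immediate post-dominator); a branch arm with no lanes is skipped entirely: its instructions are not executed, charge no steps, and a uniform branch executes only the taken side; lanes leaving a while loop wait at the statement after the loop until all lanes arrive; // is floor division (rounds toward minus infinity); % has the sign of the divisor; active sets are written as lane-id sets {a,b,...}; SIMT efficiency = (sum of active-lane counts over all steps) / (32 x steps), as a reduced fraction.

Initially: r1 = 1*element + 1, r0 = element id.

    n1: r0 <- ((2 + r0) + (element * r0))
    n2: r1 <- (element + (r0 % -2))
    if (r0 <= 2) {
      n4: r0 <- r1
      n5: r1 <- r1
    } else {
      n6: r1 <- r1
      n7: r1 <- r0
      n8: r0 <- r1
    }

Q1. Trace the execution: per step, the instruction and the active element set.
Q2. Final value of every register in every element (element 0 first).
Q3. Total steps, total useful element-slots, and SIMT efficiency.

step 0: r0 <- ((2 + r0) + (element * r0)) {0,1,2,3,4,5,6,7,8,9,10,11,12,13,14,15,16,17,18,19,20,21,22,23,24,25,26,27,28,29,30,31}
step 1: r1 <- (element + (r0 % -2))  {0,1,2,3,4,5,6,7,8,9,10,11,12,13,14,15,16,17,18,19,20,21,22,23,24,25,26,27,28,29,30,31}
step 2: eval (r0 <= 2)               {0,1,2,3,4,5,6,7,8,9,10,11,12,13,14,15,16,17,18,19,20,21,22,23,24,25,26,27,28,29,30,31}
step 3: r0 <- r1                     {0}
step 4: r1 <- r1                     {0}
step 5: r1 <- r1                     {1,2,3,4,5,6,7,8,9,10,11,12,13,14,15,16,17,18,19,20,21,22,23,24,25,26,27,28,29,30,31}
step 6: r1 <- r0                     {1,2,3,4,5,6,7,8,9,10,11,12,13,14,15,16,17,18,19,20,21,22,23,24,25,26,27,28,29,30,31}
step 7: r0 <- r1                     {1,2,3,4,5,6,7,8,9,10,11,12,13,14,15,16,17,18,19,20,21,22,23,24,25,26,27,28,29,30,31}

Answer: 8 steps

r1: 0,4,8,14,22,32,44,58,74,92,112,134,158,184,212,242,274,308,344,382,422,464,508,554,602,652,704,758,814,872,932,994
r0: 0,4,8,14,22,32,44,58,74,92,112,134,158,184,212,242,274,308,344,382,422,464,508,554,602,652,704,758,814,872,932,994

steps = 8; useful = 191; efficiency = 191/256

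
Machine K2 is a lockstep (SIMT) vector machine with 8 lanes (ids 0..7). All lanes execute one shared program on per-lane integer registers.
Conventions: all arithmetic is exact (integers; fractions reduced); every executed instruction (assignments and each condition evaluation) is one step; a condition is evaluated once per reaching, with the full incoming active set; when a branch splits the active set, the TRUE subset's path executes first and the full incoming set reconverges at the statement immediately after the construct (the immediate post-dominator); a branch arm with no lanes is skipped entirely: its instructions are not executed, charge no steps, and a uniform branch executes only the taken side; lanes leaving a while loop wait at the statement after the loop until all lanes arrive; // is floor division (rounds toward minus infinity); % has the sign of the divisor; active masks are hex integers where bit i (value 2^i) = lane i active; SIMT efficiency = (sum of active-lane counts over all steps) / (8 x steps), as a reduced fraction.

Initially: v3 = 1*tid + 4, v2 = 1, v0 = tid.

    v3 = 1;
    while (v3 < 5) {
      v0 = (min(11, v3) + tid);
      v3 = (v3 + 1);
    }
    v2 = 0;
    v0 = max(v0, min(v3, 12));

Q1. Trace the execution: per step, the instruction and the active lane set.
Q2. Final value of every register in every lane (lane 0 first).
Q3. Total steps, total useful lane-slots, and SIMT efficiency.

step 0: v3 <- 1                      0xff
step 1: eval (v3 < 5)                0xff
step 2: v0 <- (min(11, v3) + tid)    0xff
step 3: v3 <- (v3 + 1)               0xff
step 4: eval (v3 < 5)                0xff
step 5: v0 <- (min(11, v3) + tid)    0xff
step 6: v3 <- (v3 + 1)               0xff
step 7: eval (v3 < 5)                0xff
step 8: v0 <- (min(11, v3) + tid)    0xff
step 9: v3 <- (v3 + 1)               0xff
step 10: eval (v3 < 5)                0xff
step 11: v0 <- (min(11, v3) + tid)    0xff
step 12: v3 <- (v3 + 1)               0xff
step 13: eval (v3 < 5)                0xff
step 14: v2 <- 0                      0xff
step 15: v0 <- max(v0, min(v3, 12))   0xff

Answer: 16 steps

v3: 5,5,5,5,5,5,5,5
v2: 0,0,0,0,0,0,0,0
v0: 5,5,6,7,8,9,10,11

steps = 16; useful = 128; efficiency = 128/128 = 1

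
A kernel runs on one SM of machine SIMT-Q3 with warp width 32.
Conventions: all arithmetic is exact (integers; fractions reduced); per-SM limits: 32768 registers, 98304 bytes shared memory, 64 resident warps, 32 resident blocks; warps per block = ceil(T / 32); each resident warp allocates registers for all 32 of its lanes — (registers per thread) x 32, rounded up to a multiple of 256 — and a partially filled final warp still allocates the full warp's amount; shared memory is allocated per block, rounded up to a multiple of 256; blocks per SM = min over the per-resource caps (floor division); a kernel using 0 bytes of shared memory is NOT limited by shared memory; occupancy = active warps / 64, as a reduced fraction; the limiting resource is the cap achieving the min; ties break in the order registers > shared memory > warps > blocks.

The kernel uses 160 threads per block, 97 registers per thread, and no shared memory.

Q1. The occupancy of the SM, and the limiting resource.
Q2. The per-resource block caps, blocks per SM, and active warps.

Answer: occupancy 5/64, limited by registers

registers: 1 block
shared memory: no limit (kernel uses none)
warps: 12 blocks
blocks: 32 blocks

Answer: 1 block, 5 active warps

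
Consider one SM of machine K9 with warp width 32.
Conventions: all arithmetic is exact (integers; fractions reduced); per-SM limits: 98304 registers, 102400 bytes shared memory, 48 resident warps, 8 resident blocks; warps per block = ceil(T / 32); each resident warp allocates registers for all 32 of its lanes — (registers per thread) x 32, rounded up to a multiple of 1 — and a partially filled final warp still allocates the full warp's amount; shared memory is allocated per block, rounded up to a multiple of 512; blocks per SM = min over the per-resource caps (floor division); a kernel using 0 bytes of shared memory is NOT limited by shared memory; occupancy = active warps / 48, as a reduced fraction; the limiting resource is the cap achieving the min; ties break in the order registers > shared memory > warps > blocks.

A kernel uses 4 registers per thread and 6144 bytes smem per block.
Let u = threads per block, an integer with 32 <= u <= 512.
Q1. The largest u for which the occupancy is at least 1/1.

Answer: u = 512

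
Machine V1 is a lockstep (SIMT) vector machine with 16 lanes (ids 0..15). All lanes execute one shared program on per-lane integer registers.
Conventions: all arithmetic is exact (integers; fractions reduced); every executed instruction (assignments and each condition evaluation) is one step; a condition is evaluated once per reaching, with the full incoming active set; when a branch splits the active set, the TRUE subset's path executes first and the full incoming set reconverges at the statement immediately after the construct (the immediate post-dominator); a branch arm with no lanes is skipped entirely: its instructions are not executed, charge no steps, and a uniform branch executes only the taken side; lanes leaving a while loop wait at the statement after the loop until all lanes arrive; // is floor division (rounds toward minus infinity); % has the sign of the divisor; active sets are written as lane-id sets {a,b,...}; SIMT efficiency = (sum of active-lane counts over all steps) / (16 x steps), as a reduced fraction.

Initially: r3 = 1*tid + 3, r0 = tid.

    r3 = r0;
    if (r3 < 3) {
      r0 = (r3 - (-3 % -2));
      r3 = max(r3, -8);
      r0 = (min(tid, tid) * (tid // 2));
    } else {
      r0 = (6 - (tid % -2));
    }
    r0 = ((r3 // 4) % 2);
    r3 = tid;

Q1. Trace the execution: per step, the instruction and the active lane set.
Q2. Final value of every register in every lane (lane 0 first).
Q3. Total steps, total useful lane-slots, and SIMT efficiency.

step 0: r3 <- r0                     {0,1,2,3,4,5,6,7,8,9,10,11,12,13,14,15}
step 1: eval (r3 < 3)                {0,1,2,3,4,5,6,7,8,9,10,11,12,13,14,15}
step 2: r0 <- (r3 - (-3 % -2))       {0,1,2}
step 3: r3 <- max(r3, -8)            {0,1,2}
step 4: r0 <- (min(tid, tid) * (tid // 2)) {0,1,2}
step 5: r0 <- (6 - (tid % -2))       {3,4,5,6,7,8,9,10,11,12,13,14,15}
step 6: r0 <- ((r3 // 4) % 2)        {0,1,2,3,4,5,6,7,8,9,10,11,12,13,14,15}
step 7: r3 <- tid                    {0,1,2,3,4,5,6,7,8,9,10,11,12,13,14,15}

Answer: 8 steps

r3: 0,1,2,3,4,5,6,7,8,9,10,11,12,13,14,15
r0: 0,0,0,0,1,1,1,1,0,0,0,0,1,1,1,1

steps = 8; useful = 86; efficiency = 86/128 = 43/64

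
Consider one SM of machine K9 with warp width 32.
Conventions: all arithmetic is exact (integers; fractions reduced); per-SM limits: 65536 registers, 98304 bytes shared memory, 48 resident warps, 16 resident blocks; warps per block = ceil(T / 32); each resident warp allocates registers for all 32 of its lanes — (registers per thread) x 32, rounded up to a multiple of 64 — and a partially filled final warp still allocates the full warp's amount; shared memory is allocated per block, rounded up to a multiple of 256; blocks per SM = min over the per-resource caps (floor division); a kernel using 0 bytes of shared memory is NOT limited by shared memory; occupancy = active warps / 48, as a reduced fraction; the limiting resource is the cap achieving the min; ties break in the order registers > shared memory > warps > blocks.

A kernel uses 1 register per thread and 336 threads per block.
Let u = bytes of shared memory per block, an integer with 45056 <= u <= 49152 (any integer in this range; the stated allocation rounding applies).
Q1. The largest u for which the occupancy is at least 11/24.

Answer: u = 49152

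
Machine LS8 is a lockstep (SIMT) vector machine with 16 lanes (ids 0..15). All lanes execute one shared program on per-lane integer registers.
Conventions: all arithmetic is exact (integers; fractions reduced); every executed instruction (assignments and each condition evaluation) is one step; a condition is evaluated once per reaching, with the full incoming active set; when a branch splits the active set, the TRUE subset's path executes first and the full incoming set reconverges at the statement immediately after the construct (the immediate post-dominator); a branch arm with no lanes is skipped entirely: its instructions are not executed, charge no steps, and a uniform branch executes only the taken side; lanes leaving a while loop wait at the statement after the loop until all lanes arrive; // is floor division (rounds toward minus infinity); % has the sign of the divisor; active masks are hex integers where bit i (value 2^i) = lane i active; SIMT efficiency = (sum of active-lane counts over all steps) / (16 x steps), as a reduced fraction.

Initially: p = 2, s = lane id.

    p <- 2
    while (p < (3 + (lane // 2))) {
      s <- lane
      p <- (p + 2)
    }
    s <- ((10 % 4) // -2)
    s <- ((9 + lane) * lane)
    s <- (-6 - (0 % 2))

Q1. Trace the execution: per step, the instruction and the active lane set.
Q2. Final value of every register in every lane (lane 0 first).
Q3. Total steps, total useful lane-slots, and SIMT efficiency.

step 0: p <- 2                       0xffff
step 1: eval (p < (3 + (lane // 2))) 0xffff
step 2: s <- lane                    0xffff
step 3: p <- (p + 2)                 0xffff
step 4: eval (p < (3 + (lane // 2))) 0xffff
step 5: s <- lane                    0xfff0
step 6: p <- (p + 2)                 0xfff0
step 7: eval (p < (3 + (lane // 2))) 0xfff0
step 8: s <- lane                    0xff00
step 9: p <- (p + 2)                 0xff00
step 10: eval (p < (3 + (lane // 2))) 0xff00
step 11: s <- lane                    0xf000
step 12: p <- (p + 2)                 0xf000
step 13: eval (p < (3 + (lane // 2))) 0xf000
step 14: s <- ((10 % 4) // -2)        0xffff
step 15: s <- ((9 + lane) * lane)     0xffff
step 16: s <- (-6 - (0 % 2))          0xffff

Answer: 17 steps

p: 4,4,4,4,6,6,6,6,8,8,8,8,10,10,10,10
s: -6,-6,-6,-6,-6,-6,-6,-6,-6,-6,-6,-6,-6,-6,-6,-6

steps = 17; useful = 200; efficiency = 200/272 = 25/34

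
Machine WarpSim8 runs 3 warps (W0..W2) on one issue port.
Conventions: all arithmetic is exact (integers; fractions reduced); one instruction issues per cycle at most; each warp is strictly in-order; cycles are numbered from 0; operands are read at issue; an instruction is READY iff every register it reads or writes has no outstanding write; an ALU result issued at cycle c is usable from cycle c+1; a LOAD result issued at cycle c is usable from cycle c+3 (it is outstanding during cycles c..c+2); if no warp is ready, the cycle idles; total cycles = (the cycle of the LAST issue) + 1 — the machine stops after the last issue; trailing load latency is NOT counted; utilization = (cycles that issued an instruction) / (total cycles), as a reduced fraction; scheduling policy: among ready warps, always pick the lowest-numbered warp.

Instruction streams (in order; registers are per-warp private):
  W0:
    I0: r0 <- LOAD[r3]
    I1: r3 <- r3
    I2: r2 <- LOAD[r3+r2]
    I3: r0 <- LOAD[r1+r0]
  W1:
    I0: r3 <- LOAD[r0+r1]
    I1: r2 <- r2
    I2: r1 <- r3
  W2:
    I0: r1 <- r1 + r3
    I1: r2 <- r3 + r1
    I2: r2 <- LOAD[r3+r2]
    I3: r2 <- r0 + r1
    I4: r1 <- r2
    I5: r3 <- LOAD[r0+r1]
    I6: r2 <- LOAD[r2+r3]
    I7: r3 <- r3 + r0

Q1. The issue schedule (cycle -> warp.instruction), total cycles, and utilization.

cycle 0: W0.I0
cycle 1: W0.I1
cycle 2: W0.I2
cycle 3: W0.I3
cycle 4: W1.I0
cycle 5: W1.I1
cycle 6: W2.I0
cycle 7: W1.I2
cycle 8: W2.I1
cycle 9: W2.I2
cycle 10: idle
cycle 11: idle
cycle 12: W2.I3
cycle 13: W2.I4
cycle 14: W2.I5
cycle 15: idle
cycle 16: idle
cycle 17: W2.I6
cycle 18: W2.I7

Answer: 19 cycles, utilization 15/19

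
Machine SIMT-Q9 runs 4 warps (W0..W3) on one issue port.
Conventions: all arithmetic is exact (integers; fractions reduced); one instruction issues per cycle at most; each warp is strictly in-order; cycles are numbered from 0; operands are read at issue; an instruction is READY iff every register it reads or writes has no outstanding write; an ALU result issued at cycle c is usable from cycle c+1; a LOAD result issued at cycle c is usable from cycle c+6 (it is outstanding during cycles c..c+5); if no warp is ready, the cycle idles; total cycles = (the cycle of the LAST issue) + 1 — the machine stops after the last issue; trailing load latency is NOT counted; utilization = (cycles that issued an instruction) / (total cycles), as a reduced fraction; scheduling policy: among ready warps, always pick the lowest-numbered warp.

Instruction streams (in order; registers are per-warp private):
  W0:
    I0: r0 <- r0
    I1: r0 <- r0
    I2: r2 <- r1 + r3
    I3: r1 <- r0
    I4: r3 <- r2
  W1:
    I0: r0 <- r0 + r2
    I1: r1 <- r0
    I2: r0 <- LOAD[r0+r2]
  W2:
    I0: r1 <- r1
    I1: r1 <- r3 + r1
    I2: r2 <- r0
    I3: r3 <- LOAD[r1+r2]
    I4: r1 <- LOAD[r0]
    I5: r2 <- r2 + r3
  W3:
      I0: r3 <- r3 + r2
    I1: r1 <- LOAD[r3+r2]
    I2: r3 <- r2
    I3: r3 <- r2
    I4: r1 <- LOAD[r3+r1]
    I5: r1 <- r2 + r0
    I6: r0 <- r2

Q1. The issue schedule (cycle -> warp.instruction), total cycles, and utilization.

cycle 0: W0.I0
cycle 1: W0.I1
cycle 2: W0.I2
cycle 3: W0.I3
cycle 4: W0.I4
cycle 5: W1.I0
cycle 6: W1.I1
cycle 7: W1.I2
cycle 8: W2.I0
cycle 9: W2.I1
cycle 10: W2.I2
cycle 11: W2.I3
cycle 12: W2.I4
cycle 13: W3.I0
cycle 14: W3.I1
cycle 15: W3.I2
cycle 16: W3.I3
cycle 17: W2.I5
cycle 18: idle
cycle 19: idle
cycle 20: W3.I4
cycle 21: idle
cycle 22: idle
cycle 23: idle
cycle 24: idle
cycle 25: idle
cycle 26: W3.I5
cycle 27: W3.I6

Answer: 28 cycles, utilization 3/4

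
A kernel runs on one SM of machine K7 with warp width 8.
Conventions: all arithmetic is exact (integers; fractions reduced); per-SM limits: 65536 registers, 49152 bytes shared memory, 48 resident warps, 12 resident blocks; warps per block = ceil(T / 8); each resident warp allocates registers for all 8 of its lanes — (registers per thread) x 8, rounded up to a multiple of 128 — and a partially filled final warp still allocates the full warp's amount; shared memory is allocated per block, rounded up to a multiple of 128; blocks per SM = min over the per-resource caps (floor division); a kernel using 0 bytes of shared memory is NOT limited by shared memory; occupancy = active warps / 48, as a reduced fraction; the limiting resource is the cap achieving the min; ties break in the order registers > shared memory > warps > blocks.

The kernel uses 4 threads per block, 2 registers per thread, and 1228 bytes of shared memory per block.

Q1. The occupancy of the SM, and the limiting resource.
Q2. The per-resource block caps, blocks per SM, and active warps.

Answer: occupancy 1/4, limited by blocks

registers: 512 blocks
shared memory: 38 blocks
warps: 48 blocks
blocks: 12 blocks

Answer: 12 blocks, 12 active warps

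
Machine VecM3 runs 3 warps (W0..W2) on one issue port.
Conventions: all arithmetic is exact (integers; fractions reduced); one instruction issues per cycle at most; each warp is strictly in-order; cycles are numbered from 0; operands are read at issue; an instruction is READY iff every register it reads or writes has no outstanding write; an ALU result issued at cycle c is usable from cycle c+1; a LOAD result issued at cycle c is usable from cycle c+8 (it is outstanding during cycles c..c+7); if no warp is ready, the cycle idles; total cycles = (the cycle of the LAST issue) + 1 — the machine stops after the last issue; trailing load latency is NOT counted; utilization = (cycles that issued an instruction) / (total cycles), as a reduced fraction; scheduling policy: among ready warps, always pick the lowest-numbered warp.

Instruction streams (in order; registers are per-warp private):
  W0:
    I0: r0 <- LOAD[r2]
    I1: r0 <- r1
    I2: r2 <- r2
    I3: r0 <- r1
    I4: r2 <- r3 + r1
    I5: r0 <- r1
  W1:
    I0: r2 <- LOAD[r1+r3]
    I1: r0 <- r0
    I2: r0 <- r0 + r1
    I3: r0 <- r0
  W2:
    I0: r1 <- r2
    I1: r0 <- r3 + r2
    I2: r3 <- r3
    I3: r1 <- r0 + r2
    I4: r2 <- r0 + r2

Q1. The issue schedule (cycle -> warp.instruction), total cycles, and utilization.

cycle 0: W0.I0
cycle 1: W1.I0
cycle 2: W1.I1
cycle 3: W1.I2
cycle 4: W1.I3
cycle 5: W2.I0
cycle 6: W2.I1
cycle 7: W2.I2
cycle 8: W0.I1
cycle 9: W0.I2
cycle 10: W0.I3
cycle 11: W0.I4
cycle 12: W0.I5
cycle 13: W2.I3
cycle 14: W2.I4

Answer: 15 cycles, utilization 1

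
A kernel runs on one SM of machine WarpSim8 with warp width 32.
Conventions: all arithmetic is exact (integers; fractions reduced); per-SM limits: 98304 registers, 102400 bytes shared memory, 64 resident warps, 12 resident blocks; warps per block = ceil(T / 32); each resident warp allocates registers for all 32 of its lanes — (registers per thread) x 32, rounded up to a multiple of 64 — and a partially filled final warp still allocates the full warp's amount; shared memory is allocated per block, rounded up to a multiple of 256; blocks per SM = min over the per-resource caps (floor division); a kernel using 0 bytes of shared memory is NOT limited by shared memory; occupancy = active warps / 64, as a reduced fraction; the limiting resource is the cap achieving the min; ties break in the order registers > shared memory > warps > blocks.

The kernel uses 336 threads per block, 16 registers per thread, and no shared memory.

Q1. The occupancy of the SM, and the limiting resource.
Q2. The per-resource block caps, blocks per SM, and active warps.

Answer: occupancy 55/64, limited by warps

registers: 17 blocks
shared memory: no limit (kernel uses none)
warps: 5 blocks
blocks: 12 blocks

Answer: 5 blocks, 55 active warps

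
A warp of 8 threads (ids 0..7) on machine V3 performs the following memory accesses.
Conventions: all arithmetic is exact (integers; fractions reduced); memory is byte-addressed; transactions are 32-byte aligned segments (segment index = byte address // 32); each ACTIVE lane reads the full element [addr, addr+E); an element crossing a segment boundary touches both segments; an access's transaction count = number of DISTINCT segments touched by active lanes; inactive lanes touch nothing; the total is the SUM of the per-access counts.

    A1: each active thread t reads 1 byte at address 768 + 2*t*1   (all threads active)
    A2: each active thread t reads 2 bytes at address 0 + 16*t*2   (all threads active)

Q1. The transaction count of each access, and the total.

A1: 1 transaction
A2: 8 transactions

Answer: 1,8; total 9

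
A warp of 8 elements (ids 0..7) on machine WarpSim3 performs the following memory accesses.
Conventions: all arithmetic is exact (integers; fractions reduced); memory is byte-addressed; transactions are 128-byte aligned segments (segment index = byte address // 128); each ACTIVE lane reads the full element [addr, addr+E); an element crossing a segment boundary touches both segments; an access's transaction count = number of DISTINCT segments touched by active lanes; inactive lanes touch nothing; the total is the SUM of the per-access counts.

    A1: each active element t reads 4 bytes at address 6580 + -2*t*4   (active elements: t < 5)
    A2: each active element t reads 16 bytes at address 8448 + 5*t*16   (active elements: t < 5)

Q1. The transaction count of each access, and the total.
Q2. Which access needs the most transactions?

A1: 1 transaction
A2: 3 transactions

Answer: 1,3; total 4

Answer: A2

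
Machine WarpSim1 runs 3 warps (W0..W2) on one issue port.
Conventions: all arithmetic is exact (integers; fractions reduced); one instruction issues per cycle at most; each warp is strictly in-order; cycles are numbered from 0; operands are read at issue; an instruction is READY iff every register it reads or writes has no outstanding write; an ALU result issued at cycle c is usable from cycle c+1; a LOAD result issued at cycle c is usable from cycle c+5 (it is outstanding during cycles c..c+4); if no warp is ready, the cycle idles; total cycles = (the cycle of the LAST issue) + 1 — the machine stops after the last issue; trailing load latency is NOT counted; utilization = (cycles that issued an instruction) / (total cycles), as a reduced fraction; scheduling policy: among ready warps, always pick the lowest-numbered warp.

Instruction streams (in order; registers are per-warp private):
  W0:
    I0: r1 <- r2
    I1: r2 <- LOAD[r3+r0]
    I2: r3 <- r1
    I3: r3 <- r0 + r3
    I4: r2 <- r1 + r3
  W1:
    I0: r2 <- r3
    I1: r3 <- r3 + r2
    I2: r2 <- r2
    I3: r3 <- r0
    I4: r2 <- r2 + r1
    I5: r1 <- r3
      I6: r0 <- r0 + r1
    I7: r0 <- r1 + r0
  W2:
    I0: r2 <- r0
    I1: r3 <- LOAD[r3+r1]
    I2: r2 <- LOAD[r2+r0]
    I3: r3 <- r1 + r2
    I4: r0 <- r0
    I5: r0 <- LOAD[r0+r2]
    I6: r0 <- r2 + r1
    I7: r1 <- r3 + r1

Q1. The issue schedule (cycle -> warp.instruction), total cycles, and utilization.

cycle 0: W0.I0
cycle 1: W0.I1
cycle 2: W0.I2
cycle 3: W0.I3
cycle 4: W1.I0
cycle 5: W1.I1
cycle 6: W0.I4
cycle 7: W1.I2
cycle 8: W1.I3
cycle 9: W1.I4
cycle 10: W1.I5
cycle 11: W1.I6
cycle 12: W1.I7
cycle 13: W2.I0
cycle 14: W2.I1
cycle 15: W2.I2
cycle 16: idle
cycle 17: idle
cycle 18: idle
cycle 19: idle
cycle 20: W2.I3
cycle 21: W2.I4
cycle 22: W2.I5
cycle 23: idle
cycle 24: idle
cycle 25: idle
cycle 26: idle
cycle 27: W2.I6
cycle 28: W2.I7

Answer: 29 cycles, utilization 21/29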